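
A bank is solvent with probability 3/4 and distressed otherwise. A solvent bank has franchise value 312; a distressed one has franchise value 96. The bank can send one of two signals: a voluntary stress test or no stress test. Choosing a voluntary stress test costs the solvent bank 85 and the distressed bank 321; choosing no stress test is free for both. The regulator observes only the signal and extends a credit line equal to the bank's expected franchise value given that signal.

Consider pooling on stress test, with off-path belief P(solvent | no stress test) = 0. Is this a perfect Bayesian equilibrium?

No

At the pooled signal (stress test) the regulator holds the prior 3/4 and pays 3/4·312 + 1/4·96 = 258. Off-path (no stress test) belief 0 gives 0·312 + 1·96 = 96.
Solvent: stress test gives 258 − 85 = 173; no stress test gives 96 − 0 = 96. Stays. ✓
Distressed: stress test gives 258 − 321 = -63; no stress test gives 96 − 0 = 96. Deviates. ✗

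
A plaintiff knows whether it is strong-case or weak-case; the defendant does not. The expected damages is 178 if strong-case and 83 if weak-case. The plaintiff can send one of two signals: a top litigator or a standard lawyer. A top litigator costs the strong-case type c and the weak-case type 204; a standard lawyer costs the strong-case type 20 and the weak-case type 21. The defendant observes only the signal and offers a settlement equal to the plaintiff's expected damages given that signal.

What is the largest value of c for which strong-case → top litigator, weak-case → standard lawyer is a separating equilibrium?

115

Under separation: top litigator → strong-case (pays 178); standard lawyer → weak-case (pays 83).
Weak-case: 83 − 21 = 62 ≥ 178 − 204 = -26. Holds regardless of c. ✓
Strong-case: 178 − c ≥ 83 − 20, so c ≤ 178 − 63 = 115.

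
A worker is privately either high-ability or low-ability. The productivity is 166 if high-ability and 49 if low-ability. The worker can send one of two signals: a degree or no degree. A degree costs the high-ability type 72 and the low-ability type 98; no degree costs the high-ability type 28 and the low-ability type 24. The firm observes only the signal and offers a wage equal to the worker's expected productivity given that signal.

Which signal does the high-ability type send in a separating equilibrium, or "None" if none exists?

None

Try high-ability → degree, low-ability → no degree:
  Under separation the firm infers type exactly: degree → high-ability (pays 166), no degree → low-ability (pays 49).
  High-ability: degree gives 166 − 72 = 94; no degree gives 49 − 28 = 21. No deviation. ✓
  Low-ability: no degree gives 49 − 24 = 25; degree gives 166 − 98 = 68. Would deviate. ✗
Try high-ability → no degree, low-ability → degree:
  Under separation the firm infers type exactly: no degree → high-ability (pays 166), degree → low-ability (pays 49).
  High-ability: no degree gives 166 − 28 = 138; degree gives 49 − 72 = -23. No deviation. ✓
  Low-ability: degree gives 49 − 98 = -49; no degree gives 166 − 24 = 142. Would deviate. ✗
Neither assignment is incentive-compatible.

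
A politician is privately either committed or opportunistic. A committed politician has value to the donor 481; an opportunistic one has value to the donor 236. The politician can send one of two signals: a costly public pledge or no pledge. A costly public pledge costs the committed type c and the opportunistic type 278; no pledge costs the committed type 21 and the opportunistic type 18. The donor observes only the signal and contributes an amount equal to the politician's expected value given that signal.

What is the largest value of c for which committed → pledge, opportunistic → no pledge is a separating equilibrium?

266

Under separation: pledge → committed (pays 481); no pledge → opportunistic (pays 236).
Opportunistic: 236 − 18 = 218 ≥ 481 − 278 = 203. Holds regardless of c. ✓
Committed: 481 − c ≥ 236 − 21, so c ≤ 481 − 215 = 266.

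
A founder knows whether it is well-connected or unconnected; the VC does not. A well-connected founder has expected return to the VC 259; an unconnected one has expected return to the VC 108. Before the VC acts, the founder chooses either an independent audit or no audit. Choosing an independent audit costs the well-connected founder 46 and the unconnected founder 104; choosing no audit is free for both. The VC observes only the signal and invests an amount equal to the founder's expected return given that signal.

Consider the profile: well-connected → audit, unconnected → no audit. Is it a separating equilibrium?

No

Under separation the VC infers type exactly: audit → well-connected (pays 259), no audit → unconnected (pays 108).
Well-connected: audit gives 259 − 46 = 213; no audit gives 108 − 0 = 108. No deviation. ✓
Unconnected: no audit gives 108 − 0 = 108; audit gives 259 − 104 = 155. Would deviate. ✗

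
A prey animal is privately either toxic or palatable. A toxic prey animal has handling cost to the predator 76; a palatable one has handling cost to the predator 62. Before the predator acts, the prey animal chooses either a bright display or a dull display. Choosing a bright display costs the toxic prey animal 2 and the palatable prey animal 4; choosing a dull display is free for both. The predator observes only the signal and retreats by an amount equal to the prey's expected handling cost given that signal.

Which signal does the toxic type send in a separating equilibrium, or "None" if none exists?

None

Try toxic → bright display, palatable → dull display:
  Under separation the predator infers type exactly: bright display → toxic (pays 76), dull display → palatable (pays 62).
  Toxic: bright display gives 76 − 2 = 74; dull display gives 62 − 0 = 62. No deviation. ✓
  Palatable: dull display gives 62 − 0 = 62; bright display gives 76 − 4 = 72. Would deviate. ✗
Try toxic → dull display, palatable → bright display:
  Under separation the predator infers type exactly: dull display → toxic (pays 76), bright display → palatable (pays 62).
  Toxic: dull display gives 76 − 0 = 76; bright display gives 62 − 2 = 60. No deviation. ✓
  Palatable: bright display gives 62 − 4 = 58; dull display gives 76 − 0 = 76. Would deviate. ✗
Neither assignment is incentive-compatible.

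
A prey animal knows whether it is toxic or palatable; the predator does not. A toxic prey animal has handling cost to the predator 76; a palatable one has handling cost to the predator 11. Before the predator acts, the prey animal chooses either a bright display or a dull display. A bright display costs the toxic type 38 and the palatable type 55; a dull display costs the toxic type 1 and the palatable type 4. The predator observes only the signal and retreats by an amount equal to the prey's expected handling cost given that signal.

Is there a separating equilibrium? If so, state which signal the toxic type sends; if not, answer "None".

None

Try toxic → bright display, palatable → dull display:
  If types separate, bright display earns payment 76 and dull display earns 11.
  Toxic: bright display gives 76 − 38 = 38; dull display gives 11 − 1 = 10. No deviation. ✓
  Palatable: dull display gives 11 − 4 = 7; bright display gives 76 − 55 = 21. Would deviate. ✗
Try toxic → dull display, palatable → bright display:
  If types separate, dull display earns payment 76 and bright display earns 11.
  Toxic: dull display gives 76 − 1 = 75; bright display gives 11 − 38 = -27. No deviation. ✓
  Palatable: bright display gives 11 − 55 = -44; dull display gives 76 − 4 = 72. Would deviate. ✗
Neither assignment is incentive-compatible.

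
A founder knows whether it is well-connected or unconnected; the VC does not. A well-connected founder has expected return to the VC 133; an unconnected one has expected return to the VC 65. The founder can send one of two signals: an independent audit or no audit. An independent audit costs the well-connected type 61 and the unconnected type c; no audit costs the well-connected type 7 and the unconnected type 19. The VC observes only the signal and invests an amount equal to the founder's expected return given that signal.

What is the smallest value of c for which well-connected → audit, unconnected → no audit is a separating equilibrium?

Under separation: audit → well-connected (pays 133); no audit → unconnected (pays 65).
Well-connected: 133 − 61 = 72 ≥ 65 − 7 = 58. Holds regardless of c. ✓
Unconnected: 65 − 19 ≥ 133 − c, so c ≥ 133 − 46 = 87.

87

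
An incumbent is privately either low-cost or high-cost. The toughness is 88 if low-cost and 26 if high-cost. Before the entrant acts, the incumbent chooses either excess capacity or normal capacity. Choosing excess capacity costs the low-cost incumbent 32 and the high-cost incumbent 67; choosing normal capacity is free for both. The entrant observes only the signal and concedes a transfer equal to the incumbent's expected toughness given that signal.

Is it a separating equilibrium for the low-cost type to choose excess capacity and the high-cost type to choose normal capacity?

Yes

Under separation the entrant infers type exactly: excess capacity → low-cost (pays 88), normal capacity → high-cost (pays 26).
Low-cost: excess capacity gives 88 − 32 = 56; normal capacity gives 26 − 0 = 26. No deviation. ✓
High-cost: normal capacity gives 26 − 0 = 26; excess capacity gives 88 − 67 = 21. No deviation. ✓
Neither type gains from mimicking the other.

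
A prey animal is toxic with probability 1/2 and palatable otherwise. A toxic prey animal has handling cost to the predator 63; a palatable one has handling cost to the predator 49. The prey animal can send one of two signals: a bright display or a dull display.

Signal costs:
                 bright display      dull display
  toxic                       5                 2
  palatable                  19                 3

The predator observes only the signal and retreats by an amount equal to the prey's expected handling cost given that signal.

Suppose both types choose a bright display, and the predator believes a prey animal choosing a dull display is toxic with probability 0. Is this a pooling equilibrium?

At the pooled signal (bright display) the predator holds the prior 1/2 and pays 1/2·63 + 1/2·49 = 56. Off-path (dull display) belief 0 gives 0·63 + 1·49 = 49.
Toxic: bright display gives 56 − 5 = 51; dull display gives 49 − 2 = 47. Stays. ✓
Palatable: bright display gives 56 − 19 = 37; dull display gives 49 − 3 = 46. Deviates. ✗

No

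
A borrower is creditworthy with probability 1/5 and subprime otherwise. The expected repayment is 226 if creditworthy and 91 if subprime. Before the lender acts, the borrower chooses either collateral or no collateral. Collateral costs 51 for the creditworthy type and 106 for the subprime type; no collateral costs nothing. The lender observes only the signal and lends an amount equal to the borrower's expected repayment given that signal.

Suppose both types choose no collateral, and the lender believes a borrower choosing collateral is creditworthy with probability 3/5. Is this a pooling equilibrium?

No

At the pooled signal (no collateral) the lender holds the prior 1/5 and pays 1/5·226 + 4/5·91 = 118. Off-path (collateral) belief 3/5 gives 3/5·226 + 2/5·91 = 172.
Creditworthy: no collateral gives 118 − 0 = 118; collateral gives 172 − 51 = 121. Deviates. ✗
Subprime: no collateral gives 118 − 0 = 118; collateral gives 172 − 106 = 66. Stays. ✓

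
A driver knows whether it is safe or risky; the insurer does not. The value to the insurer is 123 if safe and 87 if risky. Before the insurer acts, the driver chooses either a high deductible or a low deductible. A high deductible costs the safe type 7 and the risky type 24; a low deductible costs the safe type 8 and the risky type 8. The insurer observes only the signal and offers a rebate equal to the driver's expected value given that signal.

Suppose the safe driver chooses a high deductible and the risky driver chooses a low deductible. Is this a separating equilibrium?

No

If types separate, high deductible earns payment 123 and low deductible earns 87.
Safe: high deductible gives 123 − 7 = 116; low deductible gives 87 − 8 = 79. No deviation. ✓
Risky: low deductible gives 87 − 8 = 79; high deductible gives 123 − 24 = 99. Would deviate. ✗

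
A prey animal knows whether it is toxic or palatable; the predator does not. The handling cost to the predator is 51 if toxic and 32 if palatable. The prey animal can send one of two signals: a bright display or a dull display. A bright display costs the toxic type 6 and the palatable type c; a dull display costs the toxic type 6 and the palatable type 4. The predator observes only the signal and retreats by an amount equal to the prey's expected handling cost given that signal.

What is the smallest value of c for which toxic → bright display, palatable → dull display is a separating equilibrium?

Under separation: bright display → toxic (pays 51); dull display → palatable (pays 32).
Toxic: 51 − 6 = 45 ≥ 32 − 6 = 26. Holds regardless of c. ✓
Palatable: 32 − 4 ≥ 51 − c, so c ≥ 51 − 28 = 23.

23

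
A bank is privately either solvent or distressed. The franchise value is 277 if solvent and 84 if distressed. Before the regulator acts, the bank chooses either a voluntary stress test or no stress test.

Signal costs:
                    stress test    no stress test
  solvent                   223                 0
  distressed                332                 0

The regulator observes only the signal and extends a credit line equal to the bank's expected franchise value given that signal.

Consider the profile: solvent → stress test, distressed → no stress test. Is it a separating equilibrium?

If types separate, stress test earns payment 277 and no stress test earns 84.
Solvent: stress test gives 277 − 223 = 54; no stress test gives 84 − 0 = 84. Would deviate. ✗
Distressed: no stress test gives 84 − 0 = 84; stress test gives 277 − 332 = -55. No deviation. ✓

No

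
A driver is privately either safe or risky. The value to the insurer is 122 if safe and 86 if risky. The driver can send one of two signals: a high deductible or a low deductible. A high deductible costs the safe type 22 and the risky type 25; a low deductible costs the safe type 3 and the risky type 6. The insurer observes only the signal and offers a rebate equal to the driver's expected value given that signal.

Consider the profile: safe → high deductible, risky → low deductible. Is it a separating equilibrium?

No

If types separate, high deductible earns payment 122 and low deductible earns 86.
Safe: high deductible gives 122 − 22 = 100; low deductible gives 86 − 3 = 83. No deviation. ✓
Risky: low deductible gives 86 − 6 = 80; high deductible gives 122 − 25 = 97. Would deviate. ✗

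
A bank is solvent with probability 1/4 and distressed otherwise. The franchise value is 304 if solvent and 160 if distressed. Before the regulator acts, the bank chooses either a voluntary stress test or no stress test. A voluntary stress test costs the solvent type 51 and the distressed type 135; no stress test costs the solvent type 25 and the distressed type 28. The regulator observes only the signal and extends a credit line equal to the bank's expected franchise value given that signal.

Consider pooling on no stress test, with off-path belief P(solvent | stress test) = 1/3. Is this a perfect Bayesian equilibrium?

At the pooled signal (no stress test) the regulator holds the prior 1/4 and pays 1/4·304 + 3/4·160 = 196. Off-path (stress test) belief 1/3 gives 1/3·304 + 2/3·160 = 208.
Solvent: no stress test gives 196 − 25 = 171; stress test gives 208 − 51 = 157. Stays. ✓
Distressed: no stress test gives 196 − 28 = 168; stress test gives 208 − 135 = 73. Stays. ✓

Yes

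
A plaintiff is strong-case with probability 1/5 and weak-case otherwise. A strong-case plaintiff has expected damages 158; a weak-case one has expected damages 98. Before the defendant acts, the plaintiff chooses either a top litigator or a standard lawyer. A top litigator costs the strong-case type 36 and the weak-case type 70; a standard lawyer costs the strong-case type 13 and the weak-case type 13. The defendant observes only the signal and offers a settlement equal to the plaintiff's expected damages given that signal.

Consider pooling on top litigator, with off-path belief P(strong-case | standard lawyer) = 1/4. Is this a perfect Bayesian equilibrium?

On the equilibrium path (top litigator) the defendant holds the prior 1/5 and pays 1/5·158 + 4/5·98 = 110. Off-path (standard lawyer) belief 1/4 gives 1/4·158 + 3/4·98 = 113.
Strong-case: top litigator gives 110 − 36 = 74; standard lawyer gives 113 − 13 = 100. Deviates. ✗
Weak-case: top litigator gives 110 − 70 = 40; standard lawyer gives 113 − 13 = 100. Deviates. ✗

No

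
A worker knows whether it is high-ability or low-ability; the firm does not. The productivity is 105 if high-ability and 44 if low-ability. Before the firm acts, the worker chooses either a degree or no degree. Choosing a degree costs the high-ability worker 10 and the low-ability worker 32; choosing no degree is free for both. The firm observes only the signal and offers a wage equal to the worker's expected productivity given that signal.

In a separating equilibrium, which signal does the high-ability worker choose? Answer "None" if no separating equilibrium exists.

None

Try high-ability → degree, low-ability → no degree:
  Under separation the firm infers type exactly: degree → high-ability (pays 105), no degree → low-ability (pays 44).
  High-ability: degree gives 105 − 10 = 95; no degree gives 44 − 0 = 44. No deviation. ✓
  Low-ability: no degree gives 44 − 0 = 44; degree gives 105 − 32 = 73. Would deviate. ✗
Try high-ability → no degree, low-ability → degree:
  Under separation the firm infers type exactly: no degree → high-ability (pays 105), degree → low-ability (pays 44).
  High-ability: no degree gives 105 − 0 = 105; degree gives 44 − 10 = 34. No deviation. ✓
  Low-ability: degree gives 44 − 32 = 12; no degree gives 105 − 0 = 105. Would deviate. ✗
Neither assignment is incentive-compatible.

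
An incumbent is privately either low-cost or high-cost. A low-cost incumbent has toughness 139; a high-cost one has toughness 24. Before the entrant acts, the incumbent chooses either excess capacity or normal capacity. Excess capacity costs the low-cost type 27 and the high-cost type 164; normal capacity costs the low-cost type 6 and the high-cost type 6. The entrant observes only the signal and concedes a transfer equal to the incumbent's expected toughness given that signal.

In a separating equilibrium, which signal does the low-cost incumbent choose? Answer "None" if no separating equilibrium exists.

excess capacity

Try low-cost → excess capacity, high-cost → normal capacity:
  Under separation the entrant infers type exactly: excess capacity → low-cost (pays 139), normal capacity → high-cost (pays 24).
  Low-cost: excess capacity gives 139 − 27 = 112; normal capacity gives 24 − 6 = 18. No deviation. ✓
  High-cost: normal capacity gives 24 − 6 = 18; excess capacity gives 139 − 164 = -25. No deviation. ✓
Both hold — the low-cost type sends excess capacity.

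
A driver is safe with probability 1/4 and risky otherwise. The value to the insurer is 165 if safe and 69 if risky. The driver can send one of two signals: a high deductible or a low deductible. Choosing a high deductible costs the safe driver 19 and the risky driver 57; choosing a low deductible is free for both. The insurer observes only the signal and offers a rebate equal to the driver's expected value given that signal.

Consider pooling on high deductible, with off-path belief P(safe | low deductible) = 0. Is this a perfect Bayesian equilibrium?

On the equilibrium path (high deductible) the insurer holds the prior 1/4 and pays 1/4·165 + 3/4·69 = 93. Off-path (low deductible) belief 0 gives 0·165 + 1·69 = 69.
Safe: high deductible gives 93 − 19 = 74; low deductible gives 69 − 0 = 69. Stays. ✓
Risky: high deductible gives 93 − 57 = 36; low deductible gives 69 − 0 = 69. Deviates. ✗

No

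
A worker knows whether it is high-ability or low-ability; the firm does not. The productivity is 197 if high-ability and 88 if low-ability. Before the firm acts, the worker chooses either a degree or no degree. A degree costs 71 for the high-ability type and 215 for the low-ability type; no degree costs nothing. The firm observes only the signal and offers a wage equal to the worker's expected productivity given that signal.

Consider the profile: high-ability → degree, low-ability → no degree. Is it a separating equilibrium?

Under separation the firm infers type exactly: degree → high-ability (pays 197), no degree → low-ability (pays 88).
High-ability: degree gives 197 − 71 = 126; no degree gives 88 − 0 = 88. No deviation. ✓
Low-ability: no degree gives 88 − 0 = 88; degree gives 197 − 215 = -18. No deviation. ✓
Neither type gains from mimicking the other.

Yes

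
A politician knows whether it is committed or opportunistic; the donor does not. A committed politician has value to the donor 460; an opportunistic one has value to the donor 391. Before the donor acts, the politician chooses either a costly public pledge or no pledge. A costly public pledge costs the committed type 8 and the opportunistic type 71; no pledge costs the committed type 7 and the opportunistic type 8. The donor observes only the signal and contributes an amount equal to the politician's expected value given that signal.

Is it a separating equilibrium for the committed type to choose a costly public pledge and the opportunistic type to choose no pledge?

No

If types separate, pledge earns payment 460 and no pledge earns 391.
Committed: pledge gives 460 − 8 = 452; no pledge gives 391 − 7 = 384. No deviation. ✓
Opportunistic: no pledge gives 391 − 8 = 383; pledge gives 460 − 71 = 389. Would deviate. ✗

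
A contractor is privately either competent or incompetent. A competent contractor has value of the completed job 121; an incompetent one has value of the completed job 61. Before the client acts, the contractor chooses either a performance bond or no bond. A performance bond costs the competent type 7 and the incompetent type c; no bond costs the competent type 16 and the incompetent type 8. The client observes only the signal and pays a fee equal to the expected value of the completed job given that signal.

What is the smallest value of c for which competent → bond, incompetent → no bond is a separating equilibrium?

Under separation: bond → competent (pays 121); no bond → incompetent (pays 61).
Competent: 121 − 7 = 114 ≥ 61 − 16 = 45. Holds regardless of c. ✓
Incompetent: 61 − 8 ≥ 121 − c, so c ≥ 121 − 53 = 68.

68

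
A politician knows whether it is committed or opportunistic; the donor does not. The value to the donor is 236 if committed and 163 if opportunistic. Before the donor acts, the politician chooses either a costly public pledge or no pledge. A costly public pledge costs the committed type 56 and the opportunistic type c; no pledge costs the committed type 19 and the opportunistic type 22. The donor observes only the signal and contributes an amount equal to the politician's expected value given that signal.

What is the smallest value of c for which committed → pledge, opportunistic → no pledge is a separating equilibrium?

Under separation: pledge → committed (pays 236); no pledge → opportunistic (pays 163).
Committed: 236 − 56 = 180 ≥ 163 − 19 = 144. Holds regardless of c. ✓
Opportunistic: 163 − 22 ≥ 236 − c, so c ≥ 236 − 141 = 95.

95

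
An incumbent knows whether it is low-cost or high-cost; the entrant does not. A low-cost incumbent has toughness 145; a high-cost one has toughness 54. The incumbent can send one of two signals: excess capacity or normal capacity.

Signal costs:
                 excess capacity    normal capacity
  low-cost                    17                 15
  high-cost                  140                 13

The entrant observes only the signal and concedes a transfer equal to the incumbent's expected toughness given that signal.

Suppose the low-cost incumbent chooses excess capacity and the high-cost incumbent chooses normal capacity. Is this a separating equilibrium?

Yes

If types separate, excess capacity earns payment 145 and normal capacity earns 54.
Low-cost: excess capacity gives 145 − 17 = 128; normal capacity gives 54 − 15 = 39. No deviation. ✓
High-cost: normal capacity gives 54 − 13 = 41; excess capacity gives 145 − 140 = 5. No deviation. ✓
Both incentive constraints hold.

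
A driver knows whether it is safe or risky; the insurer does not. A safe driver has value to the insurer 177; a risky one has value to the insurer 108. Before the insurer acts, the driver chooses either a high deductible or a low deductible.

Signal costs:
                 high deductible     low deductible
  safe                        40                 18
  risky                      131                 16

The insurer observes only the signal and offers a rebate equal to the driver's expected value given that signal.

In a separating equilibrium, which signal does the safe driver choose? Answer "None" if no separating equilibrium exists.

Try safe → high deductible, risky → low deductible:
  If types separate, high deductible earns payment 177 and low deductible earns 108.
  Safe: high deductible gives 177 − 40 = 137; low deductible gives 108 − 18 = 90. No deviation. ✓
  Risky: low deductible gives 108 − 16 = 92; high deductible gives 177 − 131 = 46. No deviation. ✓
Both hold — the safe type sends high deductible.

high deductible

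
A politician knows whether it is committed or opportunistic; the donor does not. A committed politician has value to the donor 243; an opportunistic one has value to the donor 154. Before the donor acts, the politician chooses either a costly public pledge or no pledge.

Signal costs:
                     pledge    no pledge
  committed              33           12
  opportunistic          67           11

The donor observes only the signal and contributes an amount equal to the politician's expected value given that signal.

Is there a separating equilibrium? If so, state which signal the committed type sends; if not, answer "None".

Try committed → pledge, opportunistic → no pledge:
  Under separation the donor infers type exactly: pledge → committed (pays 243), no pledge → opportunistic (pays 154).
  Committed: pledge gives 243 − 33 = 210; no pledge gives 154 − 12 = 142. No deviation. ✓
  Opportunistic: no pledge gives 154 − 11 = 143; pledge gives 243 − 67 = 176. Would deviate. ✗
Try committed → no pledge, opportunistic → pledge:
  Under separation the donor infers type exactly: no pledge → committed (pays 243), pledge → opportunistic (pays 154).
  Committed: no pledge gives 243 − 12 = 231; pledge gives 154 − 33 = 121. No deviation. ✓
  Opportunistic: pledge gives 154 − 67 = 87; no pledge gives 243 − 11 = 232. Would deviate. ✗
Neither assignment is incentive-compatible.

None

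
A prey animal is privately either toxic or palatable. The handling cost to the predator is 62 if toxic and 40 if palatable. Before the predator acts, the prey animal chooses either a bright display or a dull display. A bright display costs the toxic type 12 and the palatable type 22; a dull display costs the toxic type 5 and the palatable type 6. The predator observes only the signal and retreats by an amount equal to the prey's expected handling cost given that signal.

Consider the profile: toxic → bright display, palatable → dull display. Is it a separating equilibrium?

No

If types separate, bright display earns payment 62 and dull display earns 40.
Toxic: bright display gives 62 − 12 = 50; dull display gives 40 − 5 = 35. No deviation. ✓
Palatable: dull display gives 40 − 6 = 34; bright display gives 62 − 22 = 40. Would deviate. ✗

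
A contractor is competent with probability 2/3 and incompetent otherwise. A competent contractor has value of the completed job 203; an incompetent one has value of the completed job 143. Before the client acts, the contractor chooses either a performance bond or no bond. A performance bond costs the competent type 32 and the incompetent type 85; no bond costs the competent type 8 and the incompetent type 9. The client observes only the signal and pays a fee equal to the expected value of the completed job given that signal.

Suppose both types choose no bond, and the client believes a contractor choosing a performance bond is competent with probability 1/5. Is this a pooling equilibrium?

At the pooled signal (no bond) the client holds the prior 2/3 and pays 2/3·203 + 1/3·143 = 183. Off-path (bond) belief 1/5 gives 1/5·203 + 4/5·143 = 155.
Competent: no bond gives 183 − 8 = 175; bond gives 155 − 32 = 123. Stays. ✓
Incompetent: no bond gives 183 − 9 = 174; bond gives 155 − 85 = 70. Stays. ✓

Yes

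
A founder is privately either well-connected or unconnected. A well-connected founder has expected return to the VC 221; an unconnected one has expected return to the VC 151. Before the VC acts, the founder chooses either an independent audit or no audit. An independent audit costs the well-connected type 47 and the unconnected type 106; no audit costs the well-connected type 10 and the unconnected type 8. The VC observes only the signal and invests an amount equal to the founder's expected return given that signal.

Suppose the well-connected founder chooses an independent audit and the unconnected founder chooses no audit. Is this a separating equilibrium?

Yes

If types separate, audit earns payment 221 and no audit earns 151.
Well-connected: audit gives 221 − 47 = 174; no audit gives 151 − 10 = 141. No deviation. ✓
Unconnected: no audit gives 151 − 8 = 143; audit gives 221 − 106 = 115. No deviation. ✓
Both incentive constraints hold.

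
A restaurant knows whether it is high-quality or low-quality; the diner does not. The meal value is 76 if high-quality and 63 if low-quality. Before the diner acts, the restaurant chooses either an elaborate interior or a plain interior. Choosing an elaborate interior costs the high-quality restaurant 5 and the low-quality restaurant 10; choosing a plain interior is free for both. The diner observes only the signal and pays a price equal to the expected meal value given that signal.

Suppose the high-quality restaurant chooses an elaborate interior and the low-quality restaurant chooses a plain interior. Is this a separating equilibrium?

No

Under separation the diner infers type exactly: elaborate interior → high-quality (pays 76), plain interior → low-quality (pays 63).
High-quality: elaborate interior gives 76 − 5 = 71; plain interior gives 63 − 0 = 63. No deviation. ✓
Low-quality: plain interior gives 63 − 0 = 63; elaborate interior gives 76 − 10 = 66. Would deviate. ✗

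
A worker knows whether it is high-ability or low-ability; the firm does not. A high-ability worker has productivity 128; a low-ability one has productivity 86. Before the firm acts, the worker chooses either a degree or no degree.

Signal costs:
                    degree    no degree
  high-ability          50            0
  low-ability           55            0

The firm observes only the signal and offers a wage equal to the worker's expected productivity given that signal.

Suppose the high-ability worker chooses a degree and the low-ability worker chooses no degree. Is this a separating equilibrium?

No

If types separate, degree earns payment 128 and no degree earns 86.
High-ability: degree gives 128 − 50 = 78; no degree gives 86 − 0 = 86. Would deviate. ✗
Low-ability: no degree gives 86 − 0 = 86; degree gives 128 − 55 = 73. No deviation. ✓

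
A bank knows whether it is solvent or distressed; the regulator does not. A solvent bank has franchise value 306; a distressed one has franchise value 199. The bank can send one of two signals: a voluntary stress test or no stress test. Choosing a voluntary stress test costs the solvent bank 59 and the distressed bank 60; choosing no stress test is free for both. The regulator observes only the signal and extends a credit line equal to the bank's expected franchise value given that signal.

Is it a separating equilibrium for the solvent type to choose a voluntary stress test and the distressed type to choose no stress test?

If types separate, stress test earns payment 306 and no stress test earns 199.
Solvent: stress test gives 306 − 59 = 247; no stress test gives 199 − 0 = 199. No deviation. ✓
Distressed: no stress test gives 199 − 0 = 199; stress test gives 306 − 60 = 246. Would deviate. ✗

No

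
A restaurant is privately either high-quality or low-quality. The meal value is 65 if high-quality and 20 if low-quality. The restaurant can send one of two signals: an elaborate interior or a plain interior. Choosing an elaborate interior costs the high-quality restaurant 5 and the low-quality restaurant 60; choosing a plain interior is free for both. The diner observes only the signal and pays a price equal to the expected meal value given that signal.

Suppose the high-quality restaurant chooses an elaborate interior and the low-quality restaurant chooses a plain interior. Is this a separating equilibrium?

Yes

If types separate, elaborate interior earns payment 65 and plain interior earns 20.
High-quality: elaborate interior gives 65 − 5 = 60; plain interior gives 20 − 0 = 20. No deviation. ✓
Low-quality: plain interior gives 20 − 0 = 20; elaborate interior gives 65 − 60 = 5. No deviation. ✓
Both incentive constraints hold.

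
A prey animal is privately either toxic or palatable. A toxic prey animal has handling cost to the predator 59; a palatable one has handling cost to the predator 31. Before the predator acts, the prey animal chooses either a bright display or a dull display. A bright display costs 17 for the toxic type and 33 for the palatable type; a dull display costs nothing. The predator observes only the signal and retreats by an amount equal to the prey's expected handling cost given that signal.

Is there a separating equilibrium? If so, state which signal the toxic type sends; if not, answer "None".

bright display

Try toxic → bright display, palatable → dull display:
  If types separate, bright display earns payment 59 and dull display earns 31.
  Toxic: bright display gives 59 − 17 = 42; dull display gives 31 − 0 = 31. No deviation. ✓
  Palatable: dull display gives 31 − 0 = 31; bright display gives 59 − 33 = 26. No deviation. ✓
Both hold — the toxic type sends bright display.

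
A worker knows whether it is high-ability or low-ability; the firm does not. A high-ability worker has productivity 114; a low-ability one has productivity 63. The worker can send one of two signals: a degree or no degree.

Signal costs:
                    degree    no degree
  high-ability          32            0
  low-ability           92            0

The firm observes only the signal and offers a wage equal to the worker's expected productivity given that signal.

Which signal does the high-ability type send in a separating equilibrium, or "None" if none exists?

degree

Try high-ability → degree, low-ability → no degree:
  If types separate, degree earns payment 114 and no degree earns 63.
  High-ability: degree gives 114 − 32 = 82; no degree gives 63 − 0 = 63. No deviation. ✓
  Low-ability: no degree gives 63 − 0 = 63; degree gives 114 − 92 = 22. No deviation. ✓
Both hold — the high-ability type sends degree.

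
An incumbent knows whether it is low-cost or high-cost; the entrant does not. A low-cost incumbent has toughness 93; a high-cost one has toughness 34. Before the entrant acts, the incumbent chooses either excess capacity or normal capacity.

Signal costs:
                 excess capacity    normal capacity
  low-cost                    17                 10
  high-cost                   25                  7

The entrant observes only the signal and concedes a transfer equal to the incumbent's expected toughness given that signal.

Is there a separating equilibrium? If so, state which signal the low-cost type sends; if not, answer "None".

Try low-cost → excess capacity, high-cost → normal capacity:
  If types separate, excess capacity earns payment 93 and normal capacity earns 34.
  Low-cost: excess capacity gives 93 − 17 = 76; normal capacity gives 34 − 10 = 24. No deviation. ✓
  High-cost: normal capacity gives 34 − 7 = 27; excess capacity gives 93 − 25 = 68. Would deviate. ✗
Try low-cost → normal capacity, high-cost → excess capacity:
  If types separate, normal capacity earns payment 93 and excess capacity earns 34.
  Low-cost: normal capacity gives 93 − 10 = 83; excess capacity gives 34 − 17 = 17. No deviation. ✓
  High-cost: excess capacity gives 34 − 25 = 9; normal capacity gives 93 − 7 = 86. Would deviate. ✗
Neither assignment is incentive-compatible.

None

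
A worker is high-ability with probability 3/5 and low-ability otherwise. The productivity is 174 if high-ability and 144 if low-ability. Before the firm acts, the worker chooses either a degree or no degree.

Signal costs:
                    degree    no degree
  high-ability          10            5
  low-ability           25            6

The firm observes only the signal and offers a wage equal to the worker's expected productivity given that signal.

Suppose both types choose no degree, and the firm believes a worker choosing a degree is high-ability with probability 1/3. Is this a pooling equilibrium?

Yes

At the pooled signal (no degree) the firm holds the prior 3/5 and pays 3/5·174 + 2/5·144 = 162. Off-path (degree) belief 1/3 gives 1/3·174 + 2/3·144 = 154.
High-ability: no degree gives 162 − 5 = 157; degree gives 154 − 10 = 144. Stays. ✓
Low-ability: no degree gives 162 − 6 = 156; degree gives 154 − 25 = 129. Stays. ✓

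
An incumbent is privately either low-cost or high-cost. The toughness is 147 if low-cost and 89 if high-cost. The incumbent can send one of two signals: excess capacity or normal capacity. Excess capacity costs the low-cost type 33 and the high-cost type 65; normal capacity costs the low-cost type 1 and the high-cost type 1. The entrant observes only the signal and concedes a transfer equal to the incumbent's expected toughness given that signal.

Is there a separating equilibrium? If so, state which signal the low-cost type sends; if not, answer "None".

Try low-cost → excess capacity, high-cost → normal capacity:
  If types separate, excess capacity earns payment 147 and normal capacity earns 89.
  Low-cost: excess capacity gives 147 − 33 = 114; normal capacity gives 89 − 1 = 88. No deviation. ✓
  High-cost: normal capacity gives 89 − 1 = 88; excess capacity gives 147 − 65 = 82. No deviation. ✓
Both hold — the low-cost type sends excess capacity.

excess capacity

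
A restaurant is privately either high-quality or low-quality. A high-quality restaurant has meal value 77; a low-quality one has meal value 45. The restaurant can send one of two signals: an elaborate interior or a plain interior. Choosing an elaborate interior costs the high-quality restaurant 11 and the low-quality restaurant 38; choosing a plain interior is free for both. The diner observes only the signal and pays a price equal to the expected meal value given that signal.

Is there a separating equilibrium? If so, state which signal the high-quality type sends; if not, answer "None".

elaborate interior

Try high-quality → elaborate interior, low-quality → plain interior:
  If types separate, elaborate interior earns payment 77 and plain interior earns 45.
  High-quality: elaborate interior gives 77 − 11 = 66; plain interior gives 45 − 0 = 45. No deviation. ✓
  Low-quality: plain interior gives 45 − 0 = 45; elaborate interior gives 77 − 38 = 39. No deviation. ✓
Both hold — the high-quality type sends elaborate interior.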